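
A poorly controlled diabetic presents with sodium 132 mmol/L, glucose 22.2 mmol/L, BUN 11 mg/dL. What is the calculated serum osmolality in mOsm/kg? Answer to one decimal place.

Calculated osmolality = 2·Na + glucose + BUN/2.8
= 2·132 + 22.2 + 11/2.8
= 264 + 22.20 + 3.93
= 290.13 mOsm/kg

290.1 mOsm/kg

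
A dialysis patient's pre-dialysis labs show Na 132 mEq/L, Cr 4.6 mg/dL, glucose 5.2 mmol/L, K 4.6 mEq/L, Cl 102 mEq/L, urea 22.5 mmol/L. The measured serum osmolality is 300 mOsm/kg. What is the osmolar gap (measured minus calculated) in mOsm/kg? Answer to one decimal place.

Calculated osmolality = 2·Na + glucose + urea
= 2·132 + 5.2 + 22.5
= 264 + 5.20 + 22.50
= 291.7 mOsm/kg ≈ 291.7 mOsm/kg
Osmolar gap = measured − calculated = 300 − 291.7 = 8.3 mOsm/kg

8.3 mOsm/kg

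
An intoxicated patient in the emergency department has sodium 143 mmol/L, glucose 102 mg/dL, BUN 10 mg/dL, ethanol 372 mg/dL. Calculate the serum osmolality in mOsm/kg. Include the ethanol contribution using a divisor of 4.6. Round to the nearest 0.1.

376.1 mOsm/kg

Calculated osmolality = 2·Na + glucose/18 + BUN/2.8 + ethanol/4.6
= 2·143 + 102/18 + 10/2.8 + 372/4.6
= 286 + 5.67 + 3.57 + 80.87
= 376.11 mOsm/kg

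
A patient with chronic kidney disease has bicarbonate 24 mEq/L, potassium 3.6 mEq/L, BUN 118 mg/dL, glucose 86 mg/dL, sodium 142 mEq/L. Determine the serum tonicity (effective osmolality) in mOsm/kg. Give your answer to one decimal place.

Effective osmolality excludes urea (freely permeant across cell membranes):
2·Na + glucose/18
= 2·142 + 86/18
= 284 + 4.78
= 288.78 mOsm/kg

288.8 mOsm/kg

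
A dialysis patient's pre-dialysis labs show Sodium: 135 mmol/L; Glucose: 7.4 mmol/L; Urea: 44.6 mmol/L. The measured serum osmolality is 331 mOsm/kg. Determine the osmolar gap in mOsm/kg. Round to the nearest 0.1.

9.0 mOsm/kg

Calculated osmolality = 2·Na + glucose + urea
= 2·135 + 7.4 + 44.6
= 270 + 7.40 + 44.60
= 322 mOsm/kg ≈ 322.0 mOsm/kg
Osmolar gap = measured − calculated = 331 − 322.0 = 9.0 mOsm/kg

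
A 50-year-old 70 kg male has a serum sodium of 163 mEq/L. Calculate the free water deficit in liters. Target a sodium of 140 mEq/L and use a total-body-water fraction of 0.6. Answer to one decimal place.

6.9 L

TBW = 0.6 · 70 = 42 L
Free water deficit = TBW · (Na/140 − 1)
= 42 · (163/140 − 1)
= 42 · 0.1643
= 6.9 L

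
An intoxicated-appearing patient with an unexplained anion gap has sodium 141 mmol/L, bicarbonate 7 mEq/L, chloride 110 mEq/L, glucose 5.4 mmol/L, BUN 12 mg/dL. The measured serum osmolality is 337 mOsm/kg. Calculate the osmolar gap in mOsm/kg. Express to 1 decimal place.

Calculated osmolality = 2·Na + glucose + BUN/2.8
= 2·141 + 5.4 + 12/2.8
= 282 + 5.40 + 4.29
= 291.69 mOsm/kg ≈ 291.7 mOsm/kg
Osmolar gap = measured − calculated = 337 − 291.7 = 45.3 mOsm/kg

45.3 mOsm/kg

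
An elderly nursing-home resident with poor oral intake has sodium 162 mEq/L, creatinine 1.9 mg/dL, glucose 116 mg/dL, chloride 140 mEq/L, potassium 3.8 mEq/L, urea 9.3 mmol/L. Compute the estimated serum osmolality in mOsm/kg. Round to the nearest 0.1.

Calculated osmolality = 2·Na + glucose/18 + urea
= 2·162 + 116/18 + 9.3
= 324 + 6.44 + 9.30
= 339.74 mOsm/kg

339.7 mOsm/kg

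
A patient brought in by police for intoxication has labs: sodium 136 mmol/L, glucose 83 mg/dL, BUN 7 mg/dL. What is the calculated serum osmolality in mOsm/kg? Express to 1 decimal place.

279.1 mOsm/kg

Calculated osmolality = 2·Na + glucose/18 + BUN/2.8
= 2·136 + 83/18 + 7/2.8
= 272 + 4.61 + 2.50
= 279.11 mOsm/kg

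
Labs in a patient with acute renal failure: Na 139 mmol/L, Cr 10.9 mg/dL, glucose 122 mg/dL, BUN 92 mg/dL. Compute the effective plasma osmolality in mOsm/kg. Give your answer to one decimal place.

Effective osmolality excludes urea (freely permeant across cell membranes):
2·Na + glucose/18
= 2·139 + 122/18
= 278 + 6.78
= 284.78 mOsm/kg

284.8 mOsm/kg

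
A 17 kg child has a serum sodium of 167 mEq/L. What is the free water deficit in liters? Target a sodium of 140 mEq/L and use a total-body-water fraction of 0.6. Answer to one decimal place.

2.0 L

TBW = 0.6 · 17 = 10.2 L
Free water deficit = TBW · (Na/140 − 1)
= 10.2 · (167/140 − 1)
= 10.2 · 0.1929
= 1.97 L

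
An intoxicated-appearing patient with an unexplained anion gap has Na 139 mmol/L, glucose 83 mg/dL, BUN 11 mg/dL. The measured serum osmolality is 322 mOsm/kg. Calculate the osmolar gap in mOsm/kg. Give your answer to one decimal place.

35.5 mOsm/kg

Calculated osmolality = 2·Na + glucose/18 + BUN/2.8
= 2·139 + 83/18 + 11/2.8
= 278 + 4.61 + 3.93
= 286.54 mOsm/kg ≈ 286.5 mOsm/kg
Osmolar gap = measured − calculated = 322 − 286.5 = 35.5 mOsm/kg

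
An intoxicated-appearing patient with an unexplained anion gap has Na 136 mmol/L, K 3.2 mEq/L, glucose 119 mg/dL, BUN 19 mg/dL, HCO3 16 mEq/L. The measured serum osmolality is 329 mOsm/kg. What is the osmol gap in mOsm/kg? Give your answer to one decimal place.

43.6 mOsm/kg

Calculated osmolality = 2·Na + glucose/18 + BUN/2.8
= 2·136 + 119/18 + 19/2.8
= 272 + 6.61 + 6.79
= 285.4 mOsm/kg ≈ 285.4 mOsm/kg
Osmolar gap = measured − calculated = 329 − 285.4 = 43.6 mOsm/kg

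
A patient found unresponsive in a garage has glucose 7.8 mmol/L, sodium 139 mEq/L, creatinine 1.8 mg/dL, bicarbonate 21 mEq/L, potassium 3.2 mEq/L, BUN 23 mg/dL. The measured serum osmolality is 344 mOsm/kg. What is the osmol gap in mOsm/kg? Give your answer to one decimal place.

50.0 mOsm/kg

Calculated osmolality = 2·Na + glucose + BUN/2.8
= 2·139 + 7.8 + 23/2.8
= 278 + 7.80 + 8.21
= 294.01 mOsm/kg ≈ 294.0 mOsm/kg
Osmolar gap = measured − calculated = 344 − 294.0 = 50.0 mOsm/kg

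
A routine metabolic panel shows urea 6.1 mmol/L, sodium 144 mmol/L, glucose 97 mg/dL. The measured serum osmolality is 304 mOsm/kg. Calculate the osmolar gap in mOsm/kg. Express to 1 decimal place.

Calculated osmolality = 2·Na + glucose/18 + urea
= 2·144 + 97/18 + 6.1
= 288 + 5.39 + 6.10
= 299.49 mOsm/kg ≈ 299.5 mOsm/kg
Osmolar gap = measured − calculated = 304 − 299.5 = 4.5 mOsm/kg

4.5 mOsm/kg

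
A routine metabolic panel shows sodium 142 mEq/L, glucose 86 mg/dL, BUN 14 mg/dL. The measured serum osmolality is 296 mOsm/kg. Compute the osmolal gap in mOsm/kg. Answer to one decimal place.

Calculated osmolality = 2·Na + glucose/18 + BUN/2.8
= 2·142 + 86/18 + 14/2.8
= 284 + 4.78 + 5
= 293.78 mOsm/kg ≈ 293.8 mOsm/kg
Osmolar gap = measured − calculated = 296 − 293.8 = 2.2 mOsm/kg

2.2 mOsm/kg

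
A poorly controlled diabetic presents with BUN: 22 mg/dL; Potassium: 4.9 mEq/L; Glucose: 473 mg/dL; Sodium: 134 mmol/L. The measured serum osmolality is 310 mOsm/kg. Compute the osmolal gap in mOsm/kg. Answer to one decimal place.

7.9 mOsm/kg

Calculated osmolality = 2·Na + glucose/18 + BUN/2.8
= 2·134 + 473/18 + 22/2.8
= 268 + 26.28 + 7.86
= 302.14 mOsm/kg ≈ 302.1 mOsm/kg
Osmolar gap = measured − calculated = 310 − 302.1 = 7.9 mOsm/kg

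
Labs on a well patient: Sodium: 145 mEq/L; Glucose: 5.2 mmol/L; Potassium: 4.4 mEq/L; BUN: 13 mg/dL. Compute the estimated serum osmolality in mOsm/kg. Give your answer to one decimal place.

299.8 mOsm/kg

Calculated osmolality = 2·Na + glucose + BUN/2.8
= 2·145 + 5.2 + 13/2.8
= 290 + 5.20 + 4.64
= 299.84 mOsm/kg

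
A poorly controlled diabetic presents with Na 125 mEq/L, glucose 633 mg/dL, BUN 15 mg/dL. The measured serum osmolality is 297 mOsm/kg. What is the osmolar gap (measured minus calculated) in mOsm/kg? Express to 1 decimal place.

Calculated osmolality = 2·Na + glucose/18 + BUN/2.8
= 2·125 + 633/18 + 15/2.8
= 250 + 35.17 + 5.36
= 290.53 mOsm/kg ≈ 290.5 mOsm/kg
Osmolar gap = measured − calculated = 297 − 290.5 = 6.5 mOsm/kg

6.5 mOsm/kg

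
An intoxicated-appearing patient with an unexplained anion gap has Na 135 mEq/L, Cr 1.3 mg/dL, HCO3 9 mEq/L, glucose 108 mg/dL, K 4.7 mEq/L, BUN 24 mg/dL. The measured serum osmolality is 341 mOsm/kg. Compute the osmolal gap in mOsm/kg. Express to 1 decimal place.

Calculated osmolality = 2·Na + glucose/18 + BUN/2.8
= 2·135 + 108/18 + 24/2.8
= 270 + 6 + 8.57
= 284.57 mOsm/kg ≈ 284.6 mOsm/kg
Osmolar gap = measured − calculated = 341 − 284.6 = 56.4 mOsm/kg

56.4 mOsm/kg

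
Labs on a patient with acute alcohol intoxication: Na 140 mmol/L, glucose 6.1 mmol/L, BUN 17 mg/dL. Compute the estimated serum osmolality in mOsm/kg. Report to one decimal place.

292.2 mOsm/kg

Calculated osmolality = 2·Na + glucose + BUN/2.8
= 2·140 + 6.1 + 17/2.8
= 280 + 6.10 + 6.07
= 292.17 mOsm/kg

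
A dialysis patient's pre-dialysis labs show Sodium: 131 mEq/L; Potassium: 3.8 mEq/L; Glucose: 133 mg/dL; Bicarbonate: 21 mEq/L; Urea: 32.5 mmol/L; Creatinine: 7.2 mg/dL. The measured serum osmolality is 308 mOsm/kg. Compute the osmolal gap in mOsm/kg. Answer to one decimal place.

6.1 mOsm/kg

Calculated osmolality = 2·Na + glucose/18 + urea
= 2·131 + 133/18 + 32.5
= 262 + 7.39 + 32.50
= 301.89 mOsm/kg ≈ 301.9 mOsm/kg
Osmolar gap = measured − calculated = 308 − 301.9 = 6.1 mOsm/kg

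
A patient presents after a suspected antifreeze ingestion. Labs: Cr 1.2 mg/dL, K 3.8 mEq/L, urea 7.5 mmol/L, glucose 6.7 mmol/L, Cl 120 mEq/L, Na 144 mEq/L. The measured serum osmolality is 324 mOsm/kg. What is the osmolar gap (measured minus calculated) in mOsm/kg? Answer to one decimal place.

21.8 mOsm/kg

Calculated osmolality = 2·Na + glucose + urea
= 2·144 + 6.7 + 7.5
= 288 + 6.70 + 7.50
= 302.2 mOsm/kg ≈ 302.2 mOsm/kg
Osmolar gap = measured − calculated = 324 − 302.2 = 21.8 mOsm/kg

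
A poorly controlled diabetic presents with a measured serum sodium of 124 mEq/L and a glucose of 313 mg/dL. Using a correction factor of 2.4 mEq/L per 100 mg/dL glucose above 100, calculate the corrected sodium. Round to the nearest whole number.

129 mEq/L

Corrected Na = measured Na + 2.4 · (glucose − 100)/100
= 124 + 2.4 · (313 − 100)/100
= 124 + 5.1
= 129.1 mEq/L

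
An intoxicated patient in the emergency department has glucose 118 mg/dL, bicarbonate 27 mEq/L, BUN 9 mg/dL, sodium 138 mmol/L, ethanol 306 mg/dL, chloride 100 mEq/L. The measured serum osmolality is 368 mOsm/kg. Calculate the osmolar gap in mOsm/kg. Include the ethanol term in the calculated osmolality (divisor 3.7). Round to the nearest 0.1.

-0.5 mOsm/kg

Calculated osmolality = 2·Na + glucose/18 + BUN/2.8 + ethanol/3.7
= 2·138 + 118/18 + 9/2.8 + 306/3.7
= 276 + 6.56 + 3.21 + 82.70
= 368.47 mOsm/kg ≈ 368.5 mOsm/kg
Osmolar gap = measured − calculated = 368 − 368.5 = -0.5 mOsm/kg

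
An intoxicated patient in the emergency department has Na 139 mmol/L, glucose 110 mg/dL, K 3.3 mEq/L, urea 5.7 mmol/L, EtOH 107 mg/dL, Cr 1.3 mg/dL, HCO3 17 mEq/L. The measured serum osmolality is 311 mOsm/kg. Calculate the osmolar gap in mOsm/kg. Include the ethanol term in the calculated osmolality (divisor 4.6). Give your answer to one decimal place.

Calculated osmolality = 2·Na + glucose/18 + urea + ethanol/4.6
= 2·139 + 110/18 + 5.7 + 107/4.6
= 278 + 6.11 + 5.70 + 23.26
= 313.07 mOsm/kg ≈ 313.1 mOsm/kg
Osmolar gap = measured − calculated = 311 − 313.1 = -2.1 mOsm/kg

-2.1 mOsm/kg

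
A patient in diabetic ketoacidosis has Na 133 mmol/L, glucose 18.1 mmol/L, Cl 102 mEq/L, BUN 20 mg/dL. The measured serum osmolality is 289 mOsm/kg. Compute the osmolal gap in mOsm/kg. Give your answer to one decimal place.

-2.2 mOsm/kg

Calculated osmolality = 2·Na + glucose + BUN/2.8
= 2·133 + 18.1 + 20/2.8
= 266 + 18.10 + 7.14
= 291.24 mOsm/kg ≈ 291.2 mOsm/kg
Osmolar gap = measured − calculated = 289 − 291.2 = -2.2 mOsm/kg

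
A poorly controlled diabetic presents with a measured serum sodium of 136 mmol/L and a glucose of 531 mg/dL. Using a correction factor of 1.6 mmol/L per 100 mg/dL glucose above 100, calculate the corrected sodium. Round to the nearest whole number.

Corrected Na = measured Na + 1.6 · (glucose − 100)/100
= 136 + 1.6 · (531 − 100)/100
= 136 + 6.9
= 142.9 mmol/L

143 mmol/L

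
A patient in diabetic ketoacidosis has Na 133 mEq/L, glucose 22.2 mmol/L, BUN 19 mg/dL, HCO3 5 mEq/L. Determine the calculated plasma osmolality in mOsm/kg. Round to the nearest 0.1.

Calculated osmolality = 2·Na + glucose + BUN/2.8
= 2·133 + 22.2 + 19/2.8
= 266 + 22.20 + 6.79
= 294.99 mOsm/kg

295.0 mOsm/kg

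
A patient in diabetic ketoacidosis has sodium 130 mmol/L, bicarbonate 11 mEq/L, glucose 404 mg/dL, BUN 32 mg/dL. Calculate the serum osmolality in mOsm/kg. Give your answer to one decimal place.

293.9 mOsm/kg

Calculated osmolality = 2·Na + glucose/18 + BUN/2.8
= 2·130 + 404/18 + 32/2.8
= 260 + 22.44 + 11.43
= 293.87 mOsm/kg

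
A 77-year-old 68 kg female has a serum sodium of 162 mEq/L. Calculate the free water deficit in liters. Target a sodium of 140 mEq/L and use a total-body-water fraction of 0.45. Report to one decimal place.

4.8 L

TBW = 0.45 · 68 = 30.6 L
Free water deficit = TBW · (Na/140 − 1)
= 30.6 · (162/140 − 1)
= 30.6 · 0.1571
= 4.81 L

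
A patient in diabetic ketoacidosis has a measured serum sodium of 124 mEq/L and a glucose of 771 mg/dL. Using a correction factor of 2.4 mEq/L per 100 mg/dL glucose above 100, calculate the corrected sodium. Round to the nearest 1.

Corrected Na = measured Na + 2.4 · (glucose − 100)/100
= 124 + 2.4 · (771 − 100)/100
= 124 + 16.1
= 140.1 mEq/L

140 mEq/L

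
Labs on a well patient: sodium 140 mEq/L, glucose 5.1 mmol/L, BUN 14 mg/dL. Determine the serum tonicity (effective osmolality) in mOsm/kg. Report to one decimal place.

Effective osmolality excludes urea (freely permeant across cell membranes):
2·Na + glucose
= 2·140 + 5.1
= 280 + 5.1
= 285.1 mOsm/kg

285.1 mOsm/kg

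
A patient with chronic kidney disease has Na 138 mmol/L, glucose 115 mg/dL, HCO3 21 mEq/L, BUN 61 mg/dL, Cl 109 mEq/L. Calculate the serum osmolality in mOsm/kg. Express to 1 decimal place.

304.2 mOsm/kg

Calculated osmolality = 2·Na + glucose/18 + BUN/2.8
= 2·138 + 115/18 + 61/2.8
= 276 + 6.39 + 21.79
= 304.18 mOsm/kg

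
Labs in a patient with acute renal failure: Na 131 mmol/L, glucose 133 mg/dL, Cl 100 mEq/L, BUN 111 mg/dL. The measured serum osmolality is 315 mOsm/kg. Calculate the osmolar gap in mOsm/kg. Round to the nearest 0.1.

6.0 mOsm/kg

Calculated osmolality = 2·Na + glucose/18 + BUN/2.8
= 2·131 + 133/18 + 111/2.8
= 262 + 7.39 + 39.64
= 309.03 mOsm/kg ≈ 309.0 mOsm/kg
Osmolar gap = measured − calculated = 315 − 309.0 = 6.0 mOsm/kg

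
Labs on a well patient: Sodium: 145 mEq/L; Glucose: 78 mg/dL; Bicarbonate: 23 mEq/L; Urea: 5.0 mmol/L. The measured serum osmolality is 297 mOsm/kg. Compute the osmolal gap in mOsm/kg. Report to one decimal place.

-2.3 mOsm/kg

Calculated osmolality = 2·Na + glucose/18 + urea
= 2·145 + 78/18 + 5
= 290 + 4.33 + 5
= 299.33 mOsm/kg ≈ 299.3 mOsm/kg
Osmolar gap = measured − calculated = 297 − 299.3 = -2.3 mOsm/kg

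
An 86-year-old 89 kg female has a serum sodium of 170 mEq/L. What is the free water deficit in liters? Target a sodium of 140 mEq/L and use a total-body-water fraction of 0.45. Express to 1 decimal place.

8.6 L

TBW = 0.45 · 89 = 40.05 L
Free water deficit = TBW · (Na/140 − 1)
= 40.05 · (170/140 − 1)
= 40.05 · 0.2143
= 8.58 L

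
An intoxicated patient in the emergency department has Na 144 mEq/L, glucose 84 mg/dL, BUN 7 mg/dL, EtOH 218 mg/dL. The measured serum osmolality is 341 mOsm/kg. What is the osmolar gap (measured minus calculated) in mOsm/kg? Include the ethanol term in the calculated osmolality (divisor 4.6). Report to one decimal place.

-1.6 mOsm/kg

Calculated osmolality = 2·Na + glucose/18 + BUN/2.8 + ethanol/4.6
= 2·144 + 84/18 + 7/2.8 + 218/4.6
= 288 + 4.67 + 2.50 + 47.39
= 342.56 mOsm/kg ≈ 342.6 mOsm/kg
Osmolar gap = measured − calculated = 341 − 342.6 = -1.6 mOsm/kg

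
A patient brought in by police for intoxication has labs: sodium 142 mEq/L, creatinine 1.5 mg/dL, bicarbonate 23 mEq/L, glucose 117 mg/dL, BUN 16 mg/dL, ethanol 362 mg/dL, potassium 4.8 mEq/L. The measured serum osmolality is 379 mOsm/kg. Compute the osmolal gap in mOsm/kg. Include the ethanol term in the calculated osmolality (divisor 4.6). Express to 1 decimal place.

4.1 mOsm/kg

Calculated osmolality = 2·Na + glucose/18 + BUN/2.8 + ethanol/4.6
= 2·142 + 117/18 + 16/2.8 + 362/4.6
= 284 + 6.50 + 5.71 + 78.70
= 374.91 mOsm/kg ≈ 374.9 mOsm/kg
Osmolar gap = measured − calculated = 379 − 374.9 = 4.1 mOsm/kg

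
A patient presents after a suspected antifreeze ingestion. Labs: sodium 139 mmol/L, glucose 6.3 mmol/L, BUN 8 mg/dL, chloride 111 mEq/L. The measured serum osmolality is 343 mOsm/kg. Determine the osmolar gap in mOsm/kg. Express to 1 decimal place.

Calculated osmolality = 2·Na + glucose + BUN/2.8
= 2·139 + 6.3 + 8/2.8
= 278 + 6.30 + 2.86
= 287.16 mOsm/kg ≈ 287.2 mOsm/kg
Osmolar gap = measured − calculated = 343 − 287.2 = 55.8 mOsm/kg

55.8 mOsm/kg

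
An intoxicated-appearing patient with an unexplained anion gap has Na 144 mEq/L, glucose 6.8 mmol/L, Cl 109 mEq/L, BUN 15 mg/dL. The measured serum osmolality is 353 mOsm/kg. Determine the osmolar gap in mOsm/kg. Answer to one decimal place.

52.8 mOsm/kg

Calculated osmolality = 2·Na + glucose + BUN/2.8
= 2·144 + 6.8 + 15/2.8
= 288 + 6.80 + 5.36
= 300.16 mOsm/kg ≈ 300.2 mOsm/kg
Osmolar gap = measured − calculated = 353 − 300.2 = 52.8 mOsm/kg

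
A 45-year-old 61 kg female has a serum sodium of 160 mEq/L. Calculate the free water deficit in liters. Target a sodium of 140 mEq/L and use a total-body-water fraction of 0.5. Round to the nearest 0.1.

TBW = 0.5 · 61 = 30.5 L
Free water deficit = TBW · (Na/140 − 1)
= 30.5 · (160/140 − 1)
= 30.5 · 0.1429
= 4.36 L

4.4 L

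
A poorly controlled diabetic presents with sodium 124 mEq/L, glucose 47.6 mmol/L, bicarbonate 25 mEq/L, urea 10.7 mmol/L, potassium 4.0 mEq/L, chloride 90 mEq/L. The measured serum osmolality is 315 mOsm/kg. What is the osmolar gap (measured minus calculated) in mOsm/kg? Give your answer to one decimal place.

Calculated osmolality = 2·Na + glucose + urea
= 2·124 + 47.6 + 10.7
= 248 + 47.60 + 10.70
= 306.3 mOsm/kg ≈ 306.3 mOsm/kg
Osmolar gap = measured − calculated = 315 − 306.3 = 8.7 mOsm/kg

8.7 mOsm/kg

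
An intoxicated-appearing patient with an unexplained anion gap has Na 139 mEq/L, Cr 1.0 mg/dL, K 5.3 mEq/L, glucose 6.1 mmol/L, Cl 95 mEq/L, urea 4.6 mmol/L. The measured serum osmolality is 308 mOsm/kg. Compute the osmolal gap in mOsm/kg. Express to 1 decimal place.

19.3 mOsm/kg

Calculated osmolality = 2·Na + glucose + urea
= 2·139 + 6.1 + 4.6
= 278 + 6.10 + 4.60
= 288.7 mOsm/kg ≈ 288.7 mOsm/kg
Osmolar gap = measured − calculated = 308 − 288.7 = 19.3 mOsm/kg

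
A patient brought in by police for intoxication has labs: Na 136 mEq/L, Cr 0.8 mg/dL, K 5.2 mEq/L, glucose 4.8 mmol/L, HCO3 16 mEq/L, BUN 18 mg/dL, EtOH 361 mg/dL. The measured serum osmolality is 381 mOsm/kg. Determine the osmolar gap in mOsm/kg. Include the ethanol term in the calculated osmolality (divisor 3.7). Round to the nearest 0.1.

0.2 mOsm/kg

Calculated osmolality = 2·Na + glucose + BUN/2.8 + ethanol/3.7
= 2·136 + 4.8 + 18/2.8 + 361/3.7
= 272 + 4.80 + 6.43 + 97.57
= 380.8 mOsm/kg ≈ 380.8 mOsm/kg
Osmolar gap = measured − calculated = 381 − 380.8 = 0.2 mOsm/kg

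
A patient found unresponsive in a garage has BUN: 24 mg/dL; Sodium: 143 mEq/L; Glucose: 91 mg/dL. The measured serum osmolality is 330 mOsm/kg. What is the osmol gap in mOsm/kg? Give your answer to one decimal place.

Calculated osmolality = 2·Na + glucose/18 + BUN/2.8
= 2·143 + 91/18 + 24/2.8
= 286 + 5.06 + 8.57
= 299.63 mOsm/kg ≈ 299.6 mOsm/kg
Osmolar gap = measured − calculated = 330 − 299.6 = 30.4 mOsm/kg

30.4 mOsm/kg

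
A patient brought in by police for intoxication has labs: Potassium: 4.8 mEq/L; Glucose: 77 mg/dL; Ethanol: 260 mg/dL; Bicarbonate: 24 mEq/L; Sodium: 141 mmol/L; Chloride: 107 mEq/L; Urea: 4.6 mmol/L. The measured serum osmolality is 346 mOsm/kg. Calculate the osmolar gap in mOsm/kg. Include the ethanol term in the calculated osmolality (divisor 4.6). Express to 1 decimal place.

Calculated osmolality = 2·Na + glucose/18 + urea + ethanol/4.6
= 2·141 + 77/18 + 4.6 + 260/4.6
= 282 + 4.28 + 4.60 + 56.52
= 347.4 mOsm/kg ≈ 347.4 mOsm/kg
Osmolar gap = measured − calculated = 346 − 347.4 = -1.4 mOsm/kg

-1.4 mOsm/kg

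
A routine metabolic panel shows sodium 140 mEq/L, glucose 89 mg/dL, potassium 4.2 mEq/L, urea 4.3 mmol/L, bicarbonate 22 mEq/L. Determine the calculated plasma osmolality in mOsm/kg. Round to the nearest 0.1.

289.2 mOsm/kg

Calculated osmolality = 2·Na + glucose/18 + urea
= 2·140 + 89/18 + 4.3
= 280 + 4.94 + 4.30
= 289.24 mOsm/kg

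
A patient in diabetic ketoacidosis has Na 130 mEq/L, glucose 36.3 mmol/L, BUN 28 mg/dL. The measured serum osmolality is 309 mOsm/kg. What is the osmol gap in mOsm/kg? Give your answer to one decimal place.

Calculated osmolality = 2·Na + glucose + BUN/2.8
= 2·130 + 36.3 + 28/2.8
= 260 + 36.30 + 10
= 306.3 mOsm/kg ≈ 306.3 mOsm/kg
Osmolar gap = measured − calculated = 309 − 306.3 = 2.7 mOsm/kg

2.7 mOsm/kg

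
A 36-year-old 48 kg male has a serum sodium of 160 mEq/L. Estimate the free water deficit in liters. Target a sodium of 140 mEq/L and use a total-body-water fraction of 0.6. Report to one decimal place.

4.1 L

TBW = 0.6 · 48 = 28.8 L
Free water deficit = TBW · (Na/140 − 1)
= 28.8 · (160/140 − 1)
= 28.8 · 0.1429
= 4.12 L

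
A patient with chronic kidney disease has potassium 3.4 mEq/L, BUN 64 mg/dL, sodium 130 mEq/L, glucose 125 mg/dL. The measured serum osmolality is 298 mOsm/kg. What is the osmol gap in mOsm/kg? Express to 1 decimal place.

Calculated osmolality = 2·Na + glucose/18 + BUN/2.8
= 2·130 + 125/18 + 64/2.8
= 260 + 6.94 + 22.86
= 289.8 mOsm/kg ≈ 289.8 mOsm/kg
Osmolar gap = measured − calculated = 298 − 289.8 = 8.2 mOsm/kg

8.2 mOsm/kg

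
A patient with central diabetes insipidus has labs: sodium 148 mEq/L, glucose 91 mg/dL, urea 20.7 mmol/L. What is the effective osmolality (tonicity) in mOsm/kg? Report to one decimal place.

Effective osmolality excludes urea (freely permeant across cell membranes):
2·Na + glucose/18
= 2·148 + 91/18
= 296 + 5.06
= 301.06 mOsm/kg

301.1 mOsm/kg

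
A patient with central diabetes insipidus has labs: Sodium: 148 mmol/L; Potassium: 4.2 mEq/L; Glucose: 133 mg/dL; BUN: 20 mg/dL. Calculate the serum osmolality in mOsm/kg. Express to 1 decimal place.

310.5 mOsm/kg

Calculated osmolality = 2·Na + glucose/18 + BUN/2.8
= 2·148 + 133/18 + 20/2.8
= 296 + 7.39 + 7.14
= 310.53 mOsm/kg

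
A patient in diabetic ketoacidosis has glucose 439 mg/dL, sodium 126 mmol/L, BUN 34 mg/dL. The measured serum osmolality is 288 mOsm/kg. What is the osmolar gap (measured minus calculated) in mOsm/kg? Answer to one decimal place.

Calculated osmolality = 2·Na + glucose/18 + BUN/2.8
= 2·126 + 439/18 + 34/2.8
= 252 + 24.39 + 12.14
= 288.53 mOsm/kg ≈ 288.5 mOsm/kg
Osmolar gap = measured − calculated = 288 − 288.5 = -0.5 mOsm/kg

-0.5 mOsm/kg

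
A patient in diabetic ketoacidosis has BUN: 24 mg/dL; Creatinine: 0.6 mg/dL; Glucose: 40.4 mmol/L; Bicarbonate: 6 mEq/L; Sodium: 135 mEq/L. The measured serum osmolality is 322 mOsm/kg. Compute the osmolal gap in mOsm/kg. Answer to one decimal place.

3.0 mOsm/kg

Calculated osmolality = 2·Na + glucose + BUN/2.8
= 2·135 + 40.4 + 24/2.8
= 270 + 40.40 + 8.57
= 318.97 mOsm/kg ≈ 319.0 mOsm/kg
Osmolar gap = measured − calculated = 322 − 319.0 = 3.0 mOsm/kg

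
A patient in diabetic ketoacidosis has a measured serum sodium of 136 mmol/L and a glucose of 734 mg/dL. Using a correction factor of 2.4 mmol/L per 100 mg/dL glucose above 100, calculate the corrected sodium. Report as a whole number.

Corrected Na = measured Na + 2.4 · (glucose − 100)/100
= 136 + 2.4 · (734 − 100)/100
= 136 + 15.2
= 151.2 mmol/L

151 mmol/L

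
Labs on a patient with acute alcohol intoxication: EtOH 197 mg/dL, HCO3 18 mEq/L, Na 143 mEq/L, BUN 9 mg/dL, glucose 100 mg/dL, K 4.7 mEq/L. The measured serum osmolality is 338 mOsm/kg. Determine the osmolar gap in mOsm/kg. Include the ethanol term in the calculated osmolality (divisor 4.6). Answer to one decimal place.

0.4 mOsm/kg

Calculated osmolality = 2·Na + glucose/18 + BUN/2.8 + ethanol/4.6
= 2·143 + 100/18 + 9/2.8 + 197/4.6
= 286 + 5.56 + 3.21 + 42.83
= 337.6 mOsm/kg ≈ 337.6 mOsm/kg
Osmolar gap = measured − calculated = 338 − 337.6 = 0.4 mOsm/kg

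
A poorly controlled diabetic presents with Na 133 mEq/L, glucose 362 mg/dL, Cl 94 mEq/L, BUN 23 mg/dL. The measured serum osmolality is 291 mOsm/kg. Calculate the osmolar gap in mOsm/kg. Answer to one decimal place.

-3.3 mOsm/kg

Calculated osmolality = 2·Na + glucose/18 + BUN/2.8
= 2·133 + 362/18 + 23/2.8
= 266 + 20.11 + 8.21
= 294.32 mOsm/kg ≈ 294.3 mOsm/kg
Osmolar gap = measured − calculated = 291 − 294.3 = -3.3 mOsm/kg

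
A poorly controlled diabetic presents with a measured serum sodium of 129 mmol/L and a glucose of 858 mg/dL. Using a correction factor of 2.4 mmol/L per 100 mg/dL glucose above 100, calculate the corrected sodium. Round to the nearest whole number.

147 mmol/L

Corrected Na = measured Na + 2.4 · (glucose − 100)/100
= 129 + 2.4 · (858 − 100)/100
= 129 + 18.2
= 147.2 mmol/L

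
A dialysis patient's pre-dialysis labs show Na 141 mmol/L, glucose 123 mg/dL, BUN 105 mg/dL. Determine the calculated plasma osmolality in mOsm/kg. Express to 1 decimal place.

326.3 mOsm/kg

Calculated osmolality = 2·Na + glucose/18 + BUN/2.8
= 2·141 + 123/18 + 105/2.8
= 282 + 6.83 + 37.50
= 326.33 mOsm/kg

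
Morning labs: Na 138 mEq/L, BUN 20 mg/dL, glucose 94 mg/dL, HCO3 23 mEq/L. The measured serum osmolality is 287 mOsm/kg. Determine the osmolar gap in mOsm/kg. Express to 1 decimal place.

Calculated osmolality = 2·Na + glucose/18 + BUN/2.8
= 2·138 + 94/18 + 20/2.8
= 276 + 5.22 + 7.14
= 288.36 mOsm/kg ≈ 288.4 mOsm/kg
Osmolar gap = measured − calculated = 287 − 288.4 = -1.4 mOsm/kg

-1.4 mOsm/kg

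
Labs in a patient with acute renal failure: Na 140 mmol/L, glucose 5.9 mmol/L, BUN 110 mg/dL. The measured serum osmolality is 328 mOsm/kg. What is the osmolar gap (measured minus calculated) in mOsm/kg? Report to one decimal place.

Calculated osmolality = 2·Na + glucose + BUN/2.8
= 2·140 + 5.9 + 110/2.8
= 280 + 5.90 + 39.29
= 325.19 mOsm/kg ≈ 325.2 mOsm/kg
Osmolar gap = measured − calculated = 328 − 325.2 = 2.8 mOsm/kg

2.8 mOsm/kg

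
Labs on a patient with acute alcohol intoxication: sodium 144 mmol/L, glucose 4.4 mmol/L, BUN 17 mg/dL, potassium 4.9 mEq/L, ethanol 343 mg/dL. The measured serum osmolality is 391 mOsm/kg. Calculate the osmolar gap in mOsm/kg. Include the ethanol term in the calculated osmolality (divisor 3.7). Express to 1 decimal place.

-0.2 mOsm/kg

Calculated osmolality = 2·Na + glucose + BUN/2.8 + ethanol/3.7
= 2·144 + 4.4 + 17/2.8 + 343/3.7
= 288 + 4.40 + 6.07 + 92.70
= 391.17 mOsm/kg ≈ 391.2 mOsm/kg
Osmolar gap = measured − calculated = 391 − 391.2 = -0.2 mOsm/kg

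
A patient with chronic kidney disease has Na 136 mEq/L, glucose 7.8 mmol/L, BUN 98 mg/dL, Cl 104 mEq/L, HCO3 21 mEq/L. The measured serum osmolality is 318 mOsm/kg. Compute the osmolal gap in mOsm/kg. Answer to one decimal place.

3.2 mOsm/kg

Calculated osmolality = 2·Na + glucose + BUN/2.8
= 2·136 + 7.8 + 98/2.8
= 272 + 7.80 + 35
= 314.8 mOsm/kg ≈ 314.8 mOsm/kg
Osmolar gap = measured − calculated = 318 − 314.8 = 3.2 mOsm/kg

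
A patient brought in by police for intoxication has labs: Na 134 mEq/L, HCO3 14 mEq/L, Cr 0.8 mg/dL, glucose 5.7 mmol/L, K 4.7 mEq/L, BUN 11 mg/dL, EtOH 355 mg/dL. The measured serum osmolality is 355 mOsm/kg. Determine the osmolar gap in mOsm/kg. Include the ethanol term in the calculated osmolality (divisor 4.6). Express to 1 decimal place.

0.2 mOsm/kg

Calculated osmolality = 2·Na + glucose + BUN/2.8 + ethanol/4.6
= 2·134 + 5.7 + 11/2.8 + 355/4.6
= 268 + 5.70 + 3.93 + 77.17
= 354.8 mOsm/kg ≈ 354.8 mOsm/kg
Osmolar gap = measured − calculated = 355 − 354.8 = 0.2 mOsm/kg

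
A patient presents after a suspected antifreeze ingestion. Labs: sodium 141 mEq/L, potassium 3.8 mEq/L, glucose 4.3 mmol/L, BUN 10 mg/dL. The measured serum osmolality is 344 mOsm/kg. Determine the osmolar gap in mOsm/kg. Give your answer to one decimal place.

54.1 mOsm/kg

Calculated osmolality = 2·Na + glucose + BUN/2.8
= 2·141 + 4.3 + 10/2.8
= 282 + 4.30 + 3.57
= 289.87 mOsm/kg ≈ 289.9 mOsm/kg
Osmolar gap = measured − calculated = 344 − 289.9 = 54.1 mOsm/kg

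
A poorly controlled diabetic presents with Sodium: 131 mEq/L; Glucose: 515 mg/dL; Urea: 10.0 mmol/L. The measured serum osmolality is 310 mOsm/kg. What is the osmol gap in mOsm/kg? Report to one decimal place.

Calculated osmolality = 2·Na + glucose/18 + urea
= 2·131 + 515/18 + 10
= 262 + 28.61 + 10
= 300.61 mOsm/kg ≈ 300.6 mOsm/kg
Osmolar gap = measured − calculated = 310 − 300.6 = 9.4 mOsm/kg

9.4 mOsm/kg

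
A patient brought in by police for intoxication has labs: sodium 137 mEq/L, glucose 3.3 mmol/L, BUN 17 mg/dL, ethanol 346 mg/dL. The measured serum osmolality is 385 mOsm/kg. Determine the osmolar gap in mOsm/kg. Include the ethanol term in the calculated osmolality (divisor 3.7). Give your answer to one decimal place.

8.1 mOsm/kg

Calculated osmolality = 2·Na + glucose + BUN/2.8 + ethanol/3.7
= 2·137 + 3.3 + 17/2.8 + 346/3.7
= 274 + 3.30 + 6.07 + 93.51
= 376.88 mOsm/kg ≈ 376.9 mOsm/kg
Osmolar gap = measured − calculated = 385 − 376.9 = 8.1 mOsm/kg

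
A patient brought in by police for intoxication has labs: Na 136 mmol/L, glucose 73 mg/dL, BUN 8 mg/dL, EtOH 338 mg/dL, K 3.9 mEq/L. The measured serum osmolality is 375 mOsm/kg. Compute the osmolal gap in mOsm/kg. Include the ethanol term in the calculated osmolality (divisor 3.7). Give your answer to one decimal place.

Calculated osmolality = 2·Na + glucose/18 + BUN/2.8 + ethanol/3.7
= 2·136 + 73/18 + 8/2.8 + 338/3.7
= 272 + 4.06 + 2.86 + 91.35
= 370.27 mOsm/kg ≈ 370.3 mOsm/kg
Osmolar gap = measured − calculated = 375 − 370.3 = 4.7 mOsm/kg

4.7 mOsm/kg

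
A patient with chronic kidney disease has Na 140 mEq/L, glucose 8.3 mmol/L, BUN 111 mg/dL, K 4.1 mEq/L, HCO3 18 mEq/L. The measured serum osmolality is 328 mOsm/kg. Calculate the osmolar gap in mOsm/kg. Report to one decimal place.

0.1 mOsm/kg

Calculated osmolality = 2·Na + glucose + BUN/2.8
= 2·140 + 8.3 + 111/2.8
= 280 + 8.30 + 39.64
= 327.94 mOsm/kg ≈ 327.9 mOsm/kg
Osmolar gap = measured − calculated = 328 − 327.9 = 0.1 mOsm/kg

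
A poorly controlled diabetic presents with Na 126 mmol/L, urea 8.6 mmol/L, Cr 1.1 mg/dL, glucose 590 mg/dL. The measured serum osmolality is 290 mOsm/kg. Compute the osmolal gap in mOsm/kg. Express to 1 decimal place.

-3.4 mOsm/kg

Calculated osmolality = 2·Na + glucose/18 + urea
= 2·126 + 590/18 + 8.6
= 252 + 32.78 + 8.60
= 293.38 mOsm/kg ≈ 293.4 mOsm/kg
Osmolar gap = measured − calculated = 290 − 293.4 = -3.4 mOsm/kg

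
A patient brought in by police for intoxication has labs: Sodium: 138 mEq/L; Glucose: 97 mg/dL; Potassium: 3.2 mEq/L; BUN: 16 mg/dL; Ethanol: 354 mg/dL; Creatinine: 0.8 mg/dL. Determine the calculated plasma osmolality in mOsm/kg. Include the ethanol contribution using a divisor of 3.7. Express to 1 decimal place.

Calculated osmolality = 2·Na + glucose/18 + BUN/2.8 + ethanol/3.7
= 2·138 + 97/18 + 16/2.8 + 354/3.7
= 276 + 5.39 + 5.71 + 95.68
= 382.78 mOsm/kg

382.8 mOsm/kg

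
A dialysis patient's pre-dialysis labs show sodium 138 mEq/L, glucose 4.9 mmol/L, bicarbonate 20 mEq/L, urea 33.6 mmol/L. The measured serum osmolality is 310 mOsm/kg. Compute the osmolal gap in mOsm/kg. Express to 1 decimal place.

Calculated osmolality = 2·Na + glucose + urea
= 2·138 + 4.9 + 33.6
= 276 + 4.90 + 33.60
= 314.5 mOsm/kg ≈ 314.5 mOsm/kg
Osmolar gap = measured − calculated = 310 − 314.5 = -4.5 mOsm/kg

-4.5 mOsm/kg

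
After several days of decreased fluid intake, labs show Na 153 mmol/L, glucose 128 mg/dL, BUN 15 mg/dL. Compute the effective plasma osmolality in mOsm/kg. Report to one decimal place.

313.1 mOsm/kg

Effective osmolality excludes urea (freely permeant across cell membranes):
2·Na + glucose/18
= 2·153 + 128/18
= 306 + 7.11
= 313.11 mOsm/kg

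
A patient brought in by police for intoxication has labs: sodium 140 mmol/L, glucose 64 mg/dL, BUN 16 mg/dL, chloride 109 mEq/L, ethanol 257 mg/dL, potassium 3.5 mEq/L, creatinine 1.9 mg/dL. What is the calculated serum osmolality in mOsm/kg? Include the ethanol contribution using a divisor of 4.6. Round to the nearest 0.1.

345.1 mOsm/kg

Calculated osmolality = 2·Na + glucose/18 + BUN/2.8 + ethanol/4.6
= 2·140 + 64/18 + 16/2.8 + 257/4.6
= 280 + 3.56 + 5.71 + 55.87
= 345.14 mOsm/kg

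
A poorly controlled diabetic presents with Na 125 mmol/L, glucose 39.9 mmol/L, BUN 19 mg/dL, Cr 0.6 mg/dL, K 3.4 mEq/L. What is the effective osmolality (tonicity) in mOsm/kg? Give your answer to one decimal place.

Effective osmolality excludes urea (freely permeant across cell membranes):
2·Na + glucose
= 2·125 + 39.9
= 250 + 39.9
= 289.9 mOsm/kg

289.9 mOsm/kg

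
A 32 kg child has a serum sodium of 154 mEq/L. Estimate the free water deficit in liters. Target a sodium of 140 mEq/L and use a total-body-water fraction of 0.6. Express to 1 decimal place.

1.9 L

TBW = 0.6 · 32 = 19.2 L
Free water deficit = TBW · (Na/140 − 1)
= 19.2 · (154/140 − 1)
= 19.2 · 0.1
= 1.92 L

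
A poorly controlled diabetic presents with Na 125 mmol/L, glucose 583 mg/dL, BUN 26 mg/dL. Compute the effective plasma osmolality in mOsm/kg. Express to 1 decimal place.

282.4 mOsm/kg

Effective osmolality excludes urea (freely permeant across cell membranes):
2·Na + glucose/18
= 2·125 + 583/18
= 250 + 32.39
= 282.39 mOsm/kg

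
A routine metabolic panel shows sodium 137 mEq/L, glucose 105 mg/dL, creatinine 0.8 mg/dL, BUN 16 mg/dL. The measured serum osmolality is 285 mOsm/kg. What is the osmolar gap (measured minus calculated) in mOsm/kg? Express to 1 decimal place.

Calculated osmolality = 2·Na + glucose/18 + BUN/2.8
= 2·137 + 105/18 + 16/2.8
= 274 + 5.83 + 5.71
= 285.54 mOsm/kg ≈ 285.5 mOsm/kg
Osmolar gap = measured − calculated = 285 − 285.5 = -0.5 mOsm/kg

-0.5 mOsm/kg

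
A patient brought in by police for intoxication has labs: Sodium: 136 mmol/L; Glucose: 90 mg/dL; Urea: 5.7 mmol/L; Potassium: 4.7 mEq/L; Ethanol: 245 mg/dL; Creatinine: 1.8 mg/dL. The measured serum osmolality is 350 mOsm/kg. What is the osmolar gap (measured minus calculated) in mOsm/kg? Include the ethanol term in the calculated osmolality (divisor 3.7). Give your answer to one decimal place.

1.1 mOsm/kg

Calculated osmolality = 2·Na + glucose/18 + urea + ethanol/3.7
= 2·136 + 90/18 + 5.7 + 245/3.7
= 272 + 5 + 5.70 + 66.22
= 348.92 mOsm/kg ≈ 348.9 mOsm/kg
Osmolar gap = measured − calculated = 350 − 348.9 = 1.1 mOsm/kg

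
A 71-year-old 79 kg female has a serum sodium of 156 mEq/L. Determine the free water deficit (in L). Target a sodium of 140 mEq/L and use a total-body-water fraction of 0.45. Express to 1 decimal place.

TBW = 0.45 · 79 = 35.55 L
Free water deficit = TBW · (Na/140 − 1)
= 35.55 · (156/140 − 1)
= 35.55 · 0.1143
= 4.06 L

4.1 L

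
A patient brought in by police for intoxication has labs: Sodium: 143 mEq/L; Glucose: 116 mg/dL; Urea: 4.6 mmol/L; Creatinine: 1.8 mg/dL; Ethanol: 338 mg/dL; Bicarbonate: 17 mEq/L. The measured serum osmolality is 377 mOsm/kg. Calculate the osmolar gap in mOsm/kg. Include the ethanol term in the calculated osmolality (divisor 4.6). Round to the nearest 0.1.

6.5 mOsm/kg

Calculated osmolality = 2·Na + glucose/18 + urea + ethanol/4.6
= 2·143 + 116/18 + 4.6 + 338/4.6
= 286 + 6.44 + 4.60 + 73.48
= 370.52 mOsm/kg ≈ 370.5 mOsm/kg
Osmolar gap = measured − calculated = 377 − 370.5 = 6.5 mOsm/kg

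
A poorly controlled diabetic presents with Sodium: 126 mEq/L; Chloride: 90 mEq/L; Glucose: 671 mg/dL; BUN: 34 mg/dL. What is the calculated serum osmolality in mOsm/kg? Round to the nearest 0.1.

Calculated osmolality = 2·Na + glucose/18 + BUN/2.8
= 2·126 + 671/18 + 34/2.8
= 252 + 37.28 + 12.14
= 301.42 mOsm/kg

301.4 mOsm/kg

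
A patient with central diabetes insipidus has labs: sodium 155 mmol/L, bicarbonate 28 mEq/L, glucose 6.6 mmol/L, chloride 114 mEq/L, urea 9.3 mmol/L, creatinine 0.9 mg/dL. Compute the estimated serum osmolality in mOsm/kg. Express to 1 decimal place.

325.9 mOsm/kg

Calculated osmolality = 2·Na + glucose + urea
= 2·155 + 6.6 + 9.3
= 310 + 6.60 + 9.30
= 325.9 mOsm/kg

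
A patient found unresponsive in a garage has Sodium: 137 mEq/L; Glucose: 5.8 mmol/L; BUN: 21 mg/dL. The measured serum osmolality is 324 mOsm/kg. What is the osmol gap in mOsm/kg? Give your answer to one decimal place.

36.7 mOsm/kg

Calculated osmolality = 2·Na + glucose + BUN/2.8
= 2·137 + 5.8 + 21/2.8
= 274 + 5.80 + 7.50
= 287.3 mOsm/kg ≈ 287.3 mOsm/kg
Osmolar gap = measured − calculated = 324 − 287.3 = 36.7 mOsm/kg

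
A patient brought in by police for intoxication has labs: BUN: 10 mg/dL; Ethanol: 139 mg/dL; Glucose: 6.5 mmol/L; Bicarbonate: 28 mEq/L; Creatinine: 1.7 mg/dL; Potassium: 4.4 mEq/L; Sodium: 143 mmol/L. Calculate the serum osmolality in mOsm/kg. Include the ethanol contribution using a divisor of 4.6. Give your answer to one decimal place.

Calculated osmolality = 2·Na + glucose + BUN/2.8 + ethanol/4.6
= 2·143 + 6.5 + 10/2.8 + 139/4.6
= 286 + 6.50 + 3.57 + 30.22
= 326.29 mOsm/kg

326.3 mOsm/kg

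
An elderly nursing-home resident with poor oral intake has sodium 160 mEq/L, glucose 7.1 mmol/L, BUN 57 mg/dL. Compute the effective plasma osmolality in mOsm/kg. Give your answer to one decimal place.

Effective osmolality excludes urea (freely permeant across cell membranes):
2·Na + glucose
= 2·160 + 7.1
= 320 + 7.1
= 327.1 mOsm/kg

327.1 mOsm/kg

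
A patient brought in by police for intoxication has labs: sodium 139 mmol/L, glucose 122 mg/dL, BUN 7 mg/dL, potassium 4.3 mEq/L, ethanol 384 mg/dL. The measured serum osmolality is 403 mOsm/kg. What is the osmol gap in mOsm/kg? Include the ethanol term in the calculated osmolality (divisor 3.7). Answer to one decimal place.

Calculated osmolality = 2·Na + glucose/18 + BUN/2.8 + ethanol/3.7
= 2·139 + 122/18 + 7/2.8 + 384/3.7
= 278 + 6.78 + 2.50 + 103.78
= 391.06 mOsm/kg ≈ 391.1 mOsm/kg
Osmolar gap = measured − calculated = 403 − 391.1 = 11.9 mOsm/kg

11.9 mOsm/kg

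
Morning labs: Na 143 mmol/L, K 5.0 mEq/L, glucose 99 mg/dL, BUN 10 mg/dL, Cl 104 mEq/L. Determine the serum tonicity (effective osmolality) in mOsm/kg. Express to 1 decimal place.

291.5 mOsm/kg

Effective osmolality excludes urea (freely permeant across cell membranes):
2·Na + glucose/18
= 2·143 + 99/18
= 286 + 5.5
= 291.5 mOsm/kg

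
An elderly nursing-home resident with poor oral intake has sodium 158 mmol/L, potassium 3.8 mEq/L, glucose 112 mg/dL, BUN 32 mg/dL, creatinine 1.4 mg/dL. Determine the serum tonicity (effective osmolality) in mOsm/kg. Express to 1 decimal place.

322.2 mOsm/kg

Effective osmolality excludes urea (freely permeant across cell membranes):
2·Na + glucose/18
= 2·158 + 112/18
= 316 + 6.22
= 322.22 mOsm/kg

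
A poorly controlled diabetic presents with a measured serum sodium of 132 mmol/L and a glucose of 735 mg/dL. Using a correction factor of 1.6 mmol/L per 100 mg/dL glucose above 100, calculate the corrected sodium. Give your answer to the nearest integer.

Corrected Na = measured Na + 1.6 · (glucose − 100)/100
= 132 + 1.6 · (735 − 100)/100
= 132 + 10.2
= 142.2 mmol/L

142 mmol/L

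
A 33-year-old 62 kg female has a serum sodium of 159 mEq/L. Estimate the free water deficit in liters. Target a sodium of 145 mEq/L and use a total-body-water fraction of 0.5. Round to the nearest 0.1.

TBW = 0.5 · 62 = 31 L
Free water deficit = TBW · (Na/145 − 1)
= 31 · (159/145 − 1)
= 31 · 0.0966
= 2.99 L

3.0 L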